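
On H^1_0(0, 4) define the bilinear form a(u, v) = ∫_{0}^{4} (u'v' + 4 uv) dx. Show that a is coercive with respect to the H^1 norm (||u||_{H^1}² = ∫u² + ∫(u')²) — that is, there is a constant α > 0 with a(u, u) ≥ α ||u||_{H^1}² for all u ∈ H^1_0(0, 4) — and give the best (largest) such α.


α = 1

Coercivity of a(·,·) on H^1_0(0, 4) means a(u, u) ≥ α ||u||_{H^1}² for every u ∈ H^1_0.
The interval has length L = 4, and Poincaré/coercivity depend only on L. Here a(u, u) = ∫(u')² + (4)·∫u².
Here c = 4 ≥ 1, so a(u,u) = ∫(u')² + c∫u² ≥ ∫(u')² + ∫u² = ||u||_{H^1}², i.e. α = 1 works. No larger α is possible: a(u,u) ≥ α||u||_{H^1}² means (1−α)∫(u')² ≥ (α−c)∫u², and for the modes u_n = sin(nπ(x−x₀)/L) (x₀ the left endpoint) one has ∫u_n²/∫(u_n')² = (L/(nπ))² → 0, so a(u_n,u_n)/||u_n||_{H^1}² → 1. Hence the optimal constant is α = 1.
Therefore α = 1.


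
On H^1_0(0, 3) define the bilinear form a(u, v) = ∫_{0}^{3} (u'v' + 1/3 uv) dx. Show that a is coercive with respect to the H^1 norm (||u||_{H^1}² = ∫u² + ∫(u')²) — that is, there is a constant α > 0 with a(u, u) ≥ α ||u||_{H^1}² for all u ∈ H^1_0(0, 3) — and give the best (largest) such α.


α = (3 + π^2)/(9 + π^2)

Coercivity of a(·,·) on H^1_0(0, 3) means a(u, u) ≥ α ||u||_{H^1}² for every u ∈ H^1_0.
The interval has length L = 3, and Poincaré/coercivity depend only on L. Here a(u, u) = ∫(u')² + (1/3)·∫u².
Here 0 < c = 1/3 < 1. The condition a(u,u) ≥ α||u||_{H^1}² reads (1−α)∫(u')² ≥ (α−c)∫u². Any admissible α is ≤ 1 (rapidly oscillating u have ∫u²/∫(u')² → 0), and α = 1 would force 0 ≥ (1−c)∫u², impossible since c < 1; so 1−α > 0. By the sharp Poincaré inequality on H^1_0 of an interval of length L, ∫(u')² ≥ (π/L)²∫u² with equality for the first sine mode sin(π(x−x₀)/L) (x₀ the left endpoint), so the inequality holds for all u iff (1−α)(π/L)² ≥ α − c, i.e. α ≤ ((π/L)² + c)/((π/L)² + 1) = (1 + c(L/π)²)/(1 + (L/π)²). With (π/L)² = π^2/9 and c = 1/3, the largest admissible constant is α = ((π/L)² + c)/((π/L)² + 1).
Simplifying, α = (3 + π^2)/(9 + π^2).


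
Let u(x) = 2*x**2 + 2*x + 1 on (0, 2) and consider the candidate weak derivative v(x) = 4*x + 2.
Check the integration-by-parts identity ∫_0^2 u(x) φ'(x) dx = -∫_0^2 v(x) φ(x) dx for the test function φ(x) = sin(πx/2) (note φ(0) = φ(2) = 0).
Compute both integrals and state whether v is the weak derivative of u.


LHS = -24/π, RHS = -24/π. Yes, v = u' weakly.

u(x) = 2*x**2 + 2*x + 1, classical derivative u'(x) = 4*x + 2.
φ(x) = sin(πx/2), so φ'(x) = π*cos(π*x/2)/2.
Note φ(0) = φ(2) = 0, so the boundary term u·φ vanishes.
LHS = ∫_0^2 u(x) φ'(x) dx = ∫_0^2 (π*x^2*cos(π*x/2) + π*x*cos(π*x/2) + π*cos(π*x/2)/2) dx. Term by term:
  ∫_0^2 π*cos(π*x/2)/2 dx = 0;  ∫_0^2 π*x*cos(π*x/2) dx = -8/π;  ∫_0^2 π*x^2*cos(π*x/2) dx = -16/π.
Sum: 0 − 8/π − 16/π = -24/π.
So LHS = -24/π.
∫_0^2 v(x) φ(x) dx = ∫_0^2 (4*x*sin(π*x/2) + 2*sin(π*x/2)) dx. Term by term:
  ∫_0^2 2*sin(π*x/2) dx = 8/π;  ∫_0^2 4*x*sin(π*x/2) dx = 16/π.
Sum: 8/π + 16/π = 24/π.
So RHS = -∫_0^2 v(x) φ(x) dx = -24/π.
LHS = RHS, so the identity holds for this test φ.
Moreover u is smooth here and v(x) = u'(x) = 4*x + 2 pointwise, so the identity holds for every test function. Hence v is the weak derivative of u.


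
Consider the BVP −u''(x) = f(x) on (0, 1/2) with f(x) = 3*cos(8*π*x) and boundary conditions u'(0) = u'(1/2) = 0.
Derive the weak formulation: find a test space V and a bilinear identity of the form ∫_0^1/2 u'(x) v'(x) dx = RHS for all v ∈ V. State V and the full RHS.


V = H^1(0, 1/2) (no boundary constraint on v; u is determined up to an additive constant); weak form: ∫_0^1/2 u'v' dx = ∫_0^1/2 (3*cos(8*π*x)) v dx for all v ∈ V.

Multiply both sides by a test function v and integrate from 0 to 1/2:
  ∫_0^1/2 −u''(x) v(x) dx = ∫_0^1/2 f(x) v(x) dx.
Integrate the LHS by parts once:
  ∫_0^1/2 −u'' v dx = −[u'(x) v(x)]_0^1/2 + ∫_0^1/2 u'(x) v'(x) dx.
Thus ∫_0^1/2 u'(x) v'(x) dx = ∫_0^1/2 f(x) v(x) dx + [u'(x) v(x)]_0^1/2.
Choose V so that boundary terms are either known or forced to vanish.
u has homogeneous Neumann: u'(0) = u'(1/2) = 0. So [u' v]_0^1/2 = 0·v(1/2) − 0·v(0) = 0 for any v; take V = H^1(0, 1/2).
Weak formulation: find u (satisfying any essential BC) such that ∫_0^1/2 u'(x) v'(x) dx = ∫_0^1/2 f v dx for all v ∈ V (homogeneous Neumann, so boundary terms vanish).
Substituting f(x) = 3*cos(8*π*x), the right-hand side is ∫_0^1/2 (3*cos(8*π*x)) v dx.
Compatibility check (pure Neumann): taking v ≡ 1 ∈ V gives 0 = ∫_0^1/2 f dx + (0) − (0), i.e. ∫_0^1/2 f dx must equal u'(0) − u'(1/2) = 0. Indeed ∫_0^1/2 (3*cos(8*π*x)) dx = 0, so the data are compatible. The solution is then unique only up to an additive constant (fix it e.g. by requiring ∫_0^1/2 u dx = 0).


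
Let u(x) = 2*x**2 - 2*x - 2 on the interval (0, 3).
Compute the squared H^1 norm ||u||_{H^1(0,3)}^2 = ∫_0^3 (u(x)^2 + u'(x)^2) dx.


||u||_{H^1}^2 = 642/5

The H^1 norm (squared) on an interval (0, L) is
  ||u||_{H^1}^2 = ∫_0^L u(x)^2 dx + ∫_0^L u'(x)^2 dx.
Compute u'(x) = 4*x - 2.
Then u(x)^2 = 4*x**4 - 8*x**3 - 4*x**2 + 8*x + 4 and u'(x)^2 = 16*x**2 - 16*x + 4.
Integrate each monomial from 0 to 3 using ∫_0^3 c·x^n dx = c·3^(n+1)/(n+1):
  ∫_0^3 u(x)^2 dx = ∫_0^3 (4*x^4 - 8*x^3 - 4*x^2 + 8*x + 4) dx. Term by term:
    ∫_0^3 4*x^4 dx = 972/5;  ∫_0^3 -8*x^3 dx = -162;  ∫_0^3 -4*x^2 dx = -36;
    ∫_0^3 8*x dx = 36;  ∫_0^3 4 dx = 12.
  Sum: 972/5 − 162 − 36 + 36 + 12 = 222/5.
  ∫_0^3 u'(x)^2 dx = ∫_0^3 (16*x^2 - 16*x + 4) dx. Term by term:
    ∫_0^3 16*x^2 dx = 144;  ∫_0^3 -16*x dx = -72;  ∫_0^3 4 dx = 12.
  Sum: 144 − 72 + 12 = 84.
Adding: ||u||_{H^1}^2 = 222/5 + 84 = 642/5.


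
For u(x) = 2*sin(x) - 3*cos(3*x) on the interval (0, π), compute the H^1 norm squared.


||u||_{H^1(0,π)}^2 = 49*π

u'(x) = 9*sin(3*x) + 2*cos(x).
Expand u² and (u')² and integrate term by term on (0, π), using: for integers n ≥ 1, ∫_0^π sin²(nx) dx = ∫_0^π cos²(nx) dx = π/2; for n ≠ n', ∫_0^π sin(nx)sin(n'x) dx = ∫_0^π cos(nx)cos(n'x) dx = 0; and by product-to-sum, ∫_0^π sin(nx)cos(n'x) dx = ½∫_0^π [sin((n+n')x) + sin((n−n')x)] dx, which is 0 when n+n' is even and 2n/(n²−n'²) when n+n' is odd (it need not vanish on (0, π)).
  u² squared terms: (-3)²·∫cos(3x)² dx = 9·π/2 = 9*π/2;  (2)²·∫sin(x)² dx = 4·π/2 = 2*π.
  u² cross terms: 2·(-3)·(2)·∫cos(3x)·sin(x) dx = -12·(0) = 0.
  So ∫_0^π u² dx = 9*π/2 + 2*π + 0 = 13*π/2.
  (u')² squared terms: (2)²·∫cos(x)² dx = 4·π/2 = 2*π;  (9)²·∫sin(3x)² dx = 81·π/2 = 81*π/2.
  (u')² cross terms: 2·(2)·(9)·∫cos(x)·sin(3x) dx = 36·(0) = 0.
  So ∫_0^π (u')² dx = 2*π + 81*π/2 + 0 = 85*π/2.
||u||_{H^1}^2 = (13*π/2) + (85*π/2) = 49*π.


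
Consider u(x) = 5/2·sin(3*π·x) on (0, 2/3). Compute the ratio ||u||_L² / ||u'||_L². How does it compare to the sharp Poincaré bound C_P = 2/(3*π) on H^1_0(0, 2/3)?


||u||_L² / ||u'||_L² = 1/(3*π) < C_P = 2/(3*π).

u(x) = 5/2·sin(3*π·x), so u'(x) = 15*π*cos(3*π*x)/2.
Writing u(x) = A·sin(kπx/L) with A = 5/2 and k = 2, use ∫_0^L sin²(kπx/L) dx = L/2 and ∫_0^L cos²(kπx/L) dx = L/2.
u² = 25/4·sin²(3*π·x) and (u')² = 225*π^2/4·cos²(3*π·x), and each of sin², cos² integrates to L/2 = 1/3 over (0, 2/3).
∫_0^2/3 u² dx = 25/12, so ||u||_L² = 5*sqrt(3)/6.
∫_0^2/3 (u')² dx = 75*π^2/4, so ||u'||_L² = 5*sqrt(3)*π/2.
Ratio ||u||_L² / ||u'||_L² = 1/(3*π).
Sharp Poincaré constant on H^1_0(0, 2/3) is C_P = L/π = 2/(3*π), achieved by sin(3*π/2·x).
This is the k = 2 harmonic; the ratio L/(kπ) is strictly less than C_P = L/π, consistent with the sharp inequality ||u||_L² ≤ C_P ||u'||_L².


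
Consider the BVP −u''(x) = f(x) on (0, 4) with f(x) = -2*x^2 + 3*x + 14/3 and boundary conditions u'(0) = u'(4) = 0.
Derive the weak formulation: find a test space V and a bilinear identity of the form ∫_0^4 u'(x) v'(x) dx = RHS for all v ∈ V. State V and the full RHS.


V = H^1(0, 4) (no boundary constraint on v; u is determined up to an additive constant); weak form: ∫_0^4 u'v' dx = ∫_0^4 (-2*x^2 + 3*x + 14/3) v dx for all v ∈ V.

Multiply both sides by a test function v and integrate from 0 to 4:
  ∫_0^4 −u''(x) v(x) dx = ∫_0^4 f(x) v(x) dx.
Integrate the LHS by parts once:
  ∫_0^4 −u'' v dx = −[u'(x) v(x)]_0^4 + ∫_0^4 u'(x) v'(x) dx.
Thus ∫_0^4 u'(x) v'(x) dx = ∫_0^4 f(x) v(x) dx + [u'(x) v(x)]_0^4.
Choose V so that boundary terms are either known or forced to vanish.
u has homogeneous Neumann: u'(0) = u'(4) = 0. So [u' v]_0^4 = 0·v(4) − 0·v(0) = 0 for any v; take V = H^1(0, 4).
Weak formulation: find u (satisfying any essential BC) such that ∫_0^4 u'(x) v'(x) dx = ∫_0^4 f v dx for all v ∈ V (homogeneous Neumann, so boundary terms vanish).
Substituting f(x) = -2*x^2 + 3*x + 14/3, the right-hand side is ∫_0^4 (-2*x^2 + 3*x + 14/3) v dx.
Compatibility check (pure Neumann): taking v ≡ 1 ∈ V gives 0 = ∫_0^4 f dx + (0) − (0), i.e. ∫_0^4 f dx must equal u'(0) − u'(4) = 0. Indeed ∫_0^4 (-2*x^2 + 3*x + 14/3) dx = 0, so the data are compatible. The solution is then unique only up to an additive constant (fix it e.g. by requiring ∫_0^4 u dx = 0).


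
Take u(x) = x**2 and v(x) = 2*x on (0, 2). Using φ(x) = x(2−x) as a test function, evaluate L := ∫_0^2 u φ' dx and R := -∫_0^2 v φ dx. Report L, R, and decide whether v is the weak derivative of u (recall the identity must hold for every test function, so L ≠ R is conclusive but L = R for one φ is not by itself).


LHS = -8/3, RHS = -8/3. Yes, v = u' weakly.

u(x) = x**2, classical derivative u'(x) = 2*x.
φ(x) = x(2−x), so φ'(x) = 2 - 2*x.
Note φ(0) = φ(2) = 0, so the boundary term u·φ vanishes.
LHS = ∫_0^2 u(x) φ'(x) dx = ∫_0^2 (-2*x^3 + 2*x^2) dx. Term by term:
  ∫_0^2 -2*x^3 dx = -8;  ∫_0^2 2*x^2 dx = 16/3.
Sum: -8 + 16/3 = -8/3.
So LHS = -8/3.
∫_0^2 v(x) φ(x) dx = ∫_0^2 (-2*x^3 + 4*x^2) dx. Term by term:
  ∫_0^2 -2*x^3 dx = -8;  ∫_0^2 4*x^2 dx = 32/3.
Sum: -8 + 32/3 = 8/3.
So RHS = -∫_0^2 v(x) φ(x) dx = -8/3.
LHS = RHS, so the identity holds for this test φ.
Moreover u is smooth here and v(x) = u'(x) = 2*x pointwise, so the identity holds for every test function. Hence v is the weak derivative of u.


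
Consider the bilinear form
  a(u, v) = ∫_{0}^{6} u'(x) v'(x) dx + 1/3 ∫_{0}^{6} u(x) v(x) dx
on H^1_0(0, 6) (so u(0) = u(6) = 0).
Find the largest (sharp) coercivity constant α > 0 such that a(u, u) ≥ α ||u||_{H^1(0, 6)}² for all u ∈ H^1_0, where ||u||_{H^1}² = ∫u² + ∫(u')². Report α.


α = (π^2 + 12)/(π^2 + 36)

Coercivity of a(·,·) on H^1_0(0, 6) means a(u, u) ≥ α ||u||_{H^1}² for every u ∈ H^1_0.
The interval has length L = 6, and Poincaré/coercivity depend only on L. Here a(u, u) = ∫(u')² + (1/3)·∫u².
Here 0 < c = 1/3 < 1. The condition a(u,u) ≥ α||u||_{H^1}² reads (1−α)∫(u')² ≥ (α−c)∫u². Any admissible α is ≤ 1 (rapidly oscillating u have ∫u²/∫(u')² → 0), and α = 1 would force 0 ≥ (1−c)∫u², impossible since c < 1; so 1−α > 0. By the sharp Poincaré inequality on H^1_0 of an interval of length L, ∫(u')² ≥ (π/L)²∫u² with equality for the first sine mode sin(π(x−x₀)/L) (x₀ the left endpoint), so the inequality holds for all u iff (1−α)(π/L)² ≥ α − c, i.e. α ≤ ((π/L)² + c)/((π/L)² + 1) = (1 + c(L/π)²)/(1 + (L/π)²). With (π/L)² = π^2/36 and c = 1/3, the largest admissible constant is α = ((π/L)² + c)/((π/L)² + 1).
Simplifying, α = (π^2 + 12)/(π^2 + 36).


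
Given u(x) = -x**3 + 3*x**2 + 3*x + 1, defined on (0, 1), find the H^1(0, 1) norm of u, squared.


||u||_{H^1}^2 = 1349/35

The H^1 norm (squared) on an interval (0, L) is
  ||u||_{H^1}^2 = ∫_0^L u(x)^2 dx + ∫_0^L u'(x)^2 dx.
Compute u'(x) = -3*x**2 + 6*x + 3.
Then u(x)^2 = x**6 - 6*x**5 + 3*x**4 + 16*x**3 + 15*x**2 + 6*x + 1 and u'(x)^2 = 9*x**4 - 36*x**3 + 18*x**2 + 36*x + 9.
Integrate each monomial from 0 to 1 using ∫_0^1 c·x^n dx = c·1^(n+1)/(n+1):
  ∫_0^1 u(x)^2 dx = ∫_0^1 (x^6 - 6*x^5 + 3*x^4 + 16*x^3 + 15*x^2 + 6*x + 1) dx. Term by term:
    ∫_0^1 x^6 dx = 1/7;  ∫_0^1 -6*x^5 dx = -1;  ∫_0^1 3*x^4 dx = 3/5;
    ∫_0^1 16*x^3 dx = 4;  ∫_0^1 15*x^2 dx = 5;  ∫_0^1 6*x dx = 3;
    ∫_0^1 1 dx = 1.
  Sum: 1/7 − 1 + 3/5 + 4 + 5 + 3 + 1 = 446/35.
  ∫_0^1 u'(x)^2 dx = ∫_0^1 (9*x^4 - 36*x^3 + 18*x^2 + 36*x + 9) dx. Term by term:
    ∫_0^1 9*x^4 dx = 9/5;  ∫_0^1 -36*x^3 dx = -9;  ∫_0^1 18*x^2 dx = 6;
    ∫_0^1 36*x dx = 18;  ∫_0^1 9 dx = 9.
  Sum: 9/5 − 9 + 6 + 18 + 9 = 129/5.
Adding: ||u||_{H^1}^2 = 446/35 + 129/5 = 1349/35.


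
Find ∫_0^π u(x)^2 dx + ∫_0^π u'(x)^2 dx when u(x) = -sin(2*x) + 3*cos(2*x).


||u||_{H^1(0,π)}^2 = 25*π

u'(x) = -6*sin(2*x) - 2*cos(2*x).
Expand u² and (u')² and integrate term by term on (0, π), using: for integers n ≥ 1, ∫_0^π sin²(nx) dx = ∫_0^π cos²(nx) dx = π/2; for n ≠ n', ∫_0^π sin(nx)sin(n'x) dx = ∫_0^π cos(nx)cos(n'x) dx = 0; and by product-to-sum, ∫_0^π sin(nx)cos(n'x) dx = ½∫_0^π [sin((n+n')x) + sin((n−n')x)] dx, which is 0 when n+n' is even and 2n/(n²−n'²) when n+n' is odd (it need not vanish on (0, π)).
  u² squared terms: (-1)²·∫sin(2x)² dx = 1·π/2 = π/2;  (3)²·∫cos(2x)² dx = 9·π/2 = 9*π/2.
  u² cross terms: 2·(-1)·(3)·∫sin(2x)·cos(2x) dx = -6·(0) = 0.
  So ∫_0^π u² dx = π/2 + 9*π/2 + 0 = 5*π.
  (u')² squared terms: (-6)²·∫sin(2x)² dx = 36·π/2 = 18*π;  (-2)²·∫cos(2x)² dx = 4·π/2 = 2*π.
  (u')² cross terms: 2·(-6)·(-2)·∫sin(2x)·cos(2x) dx = 24·(0) = 0.
  So ∫_0^π (u')² dx = 18*π + 2*π + 0 = 20*π.
||u||_{H^1}^2 = (5*π) + (20*π) = 25*π.


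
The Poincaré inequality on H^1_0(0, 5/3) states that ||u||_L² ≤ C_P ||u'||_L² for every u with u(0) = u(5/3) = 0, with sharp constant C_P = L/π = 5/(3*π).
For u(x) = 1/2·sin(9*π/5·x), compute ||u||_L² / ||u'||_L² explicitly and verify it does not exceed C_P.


||u||_L² / ||u'||_L² = 5/(9*π) < C_P = 5/(3*π).

u(x) = 1/2·sin(9*π/5·x), so u'(x) = 9*π*cos(9*π*x/5)/10.
Writing u(x) = A·sin(kπx/L) with A = 1/2 and k = 3, use ∫_0^L sin²(kπx/L) dx = L/2 and ∫_0^L cos²(kπx/L) dx = L/2.
u² = 1/4·sin²(9*π/5·x) and (u')² = 81*π^2/100·cos²(9*π/5·x), and each of sin², cos² integrates to L/2 = 5/6 over (0, 5/3).
∫_0^5/3 u² dx = 5/24, so ||u||_L² = sqrt(30)/12.
∫_0^5/3 (u')² dx = 27*π^2/40, so ||u'||_L² = 3*sqrt(30)*π/20.
Ratio ||u||_L² / ||u'||_L² = 5/(9*π).
Sharp Poincaré constant on H^1_0(0, 5/3) is C_P = L/π = 5/(3*π), achieved by sin(3*π/5·x).
This is the k = 3 harmonic; the ratio L/(kπ) is strictly less than C_P = L/π, consistent with the sharp inequality ||u||_L² ≤ C_P ||u'||_L².


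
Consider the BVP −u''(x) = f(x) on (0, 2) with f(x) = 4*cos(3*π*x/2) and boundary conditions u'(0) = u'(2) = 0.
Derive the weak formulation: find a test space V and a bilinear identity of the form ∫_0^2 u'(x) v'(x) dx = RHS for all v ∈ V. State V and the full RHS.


V = H^1(0, 2) (no boundary constraint on v; u is determined up to an additive constant); weak form: ∫_0^2 u'v' dx = ∫_0^2 (4*cos(3*π*x/2)) v dx for all v ∈ V.

Multiply both sides by a test function v and integrate from 0 to 2:
  ∫_0^2 −u''(x) v(x) dx = ∫_0^2 f(x) v(x) dx.
Integrate the LHS by parts once:
  ∫_0^2 −u'' v dx = −[u'(x) v(x)]_0^2 + ∫_0^2 u'(x) v'(x) dx.
Thus ∫_0^2 u'(x) v'(x) dx = ∫_0^2 f(x) v(x) dx + [u'(x) v(x)]_0^2.
Choose V so that boundary terms are either known or forced to vanish.
u has homogeneous Neumann: u'(0) = u'(2) = 0. So [u' v]_0^2 = 0·v(2) − 0·v(0) = 0 for any v; take V = H^1(0, 2).
Weak formulation: find u (satisfying any essential BC) such that ∫_0^2 u'(x) v'(x) dx = ∫_0^2 f v dx for all v ∈ V (homogeneous Neumann, so boundary terms vanish).
Substituting f(x) = 4*cos(3*π*x/2), the right-hand side is ∫_0^2 (4*cos(3*π*x/2)) v dx.
Compatibility check (pure Neumann): taking v ≡ 1 ∈ V gives 0 = ∫_0^2 f dx + (0) − (0), i.e. ∫_0^2 f dx must equal u'(0) − u'(2) = 0. Indeed ∫_0^2 (4*cos(3*π*x/2)) dx = 0, so the data are compatible. The solution is then unique only up to an additive constant (fix it e.g. by requiring ∫_0^2 u dx = 0).


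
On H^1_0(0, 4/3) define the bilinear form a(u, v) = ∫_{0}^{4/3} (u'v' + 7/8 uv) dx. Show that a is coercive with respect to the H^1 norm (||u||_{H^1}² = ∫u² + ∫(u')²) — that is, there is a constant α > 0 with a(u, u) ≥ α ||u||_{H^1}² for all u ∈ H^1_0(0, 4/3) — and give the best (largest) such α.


α = (14 + 9*π^2)/(16 + 9*π^2)

Coercivity of a(·,·) on H^1_0(0, 4/3) means a(u, u) ≥ α ||u||_{H^1}² for every u ∈ H^1_0.
The interval has length L = 4/3, and Poincaré/coercivity depend only on L. Here a(u, u) = ∫(u')² + (7/8)·∫u².
Here 0 < c = 7/8 < 1. The condition a(u,u) ≥ α||u||_{H^1}² reads (1−α)∫(u')² ≥ (α−c)∫u². Any admissible α is ≤ 1 (rapidly oscillating u have ∫u²/∫(u')² → 0), and α = 1 would force 0 ≥ (1−c)∫u², impossible since c < 1; so 1−α > 0. By the sharp Poincaré inequality on H^1_0 of an interval of length L, ∫(u')² ≥ (π/L)²∫u² with equality for the first sine mode sin(π(x−x₀)/L) (x₀ the left endpoint), so the inequality holds for all u iff (1−α)(π/L)² ≥ α − c, i.e. α ≤ ((π/L)² + c)/((π/L)² + 1) = (1 + c(L/π)²)/(1 + (L/π)²). With (π/L)² = 9*π^2/16 and c = 7/8, the largest admissible constant is α = ((π/L)² + c)/((π/L)² + 1).
Simplifying, α = (14 + 9*π^2)/(16 + 9*π^2).


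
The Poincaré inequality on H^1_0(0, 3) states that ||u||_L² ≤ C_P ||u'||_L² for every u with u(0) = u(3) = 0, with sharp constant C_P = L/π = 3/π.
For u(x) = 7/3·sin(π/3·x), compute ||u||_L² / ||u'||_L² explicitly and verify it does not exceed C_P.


||u||_L² / ||u'||_L² = 3/π = C_P.

u(x) = 7/3·sin(π/3·x), so u'(x) = 7*π*cos(π*x/3)/9.
Writing u(x) = A·sin(kπx/L) with A = 7/3 and k = 1, use ∫_0^L sin²(kπx/L) dx = L/2 and ∫_0^L cos²(kπx/L) dx = L/2.
u² = 49/9·sin²(π/3·x) and (u')² = 49*π^2/81·cos²(π/3·x), and each of sin², cos² integrates to L/2 = 3/2 over (0, 3).
∫_0^3 u² dx = 49/6, so ||u||_L² = 7*sqrt(6)/6.
∫_0^3 (u')² dx = 49*π^2/54, so ||u'||_L² = 7*sqrt(6)*π/18.
Ratio ||u||_L² / ||u'||_L² = 3/π.
Sharp Poincaré constant on H^1_0(0, 3) is C_P = L/π = 3/π, achieved by sin(π/3·x).
This is the k = 1 eigenfunction (up to amplitude), so the ratio equals the sharp Poincaré constant exactly.


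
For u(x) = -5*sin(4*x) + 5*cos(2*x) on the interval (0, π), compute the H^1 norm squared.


||u||_{H^1(0,π)}^2 = 275*π

u'(x) = -10*sin(2*x) - 20*cos(4*x).
Expand u² and (u')² and integrate term by term on (0, π), using: for integers n ≥ 1, ∫_0^π sin²(nx) dx = ∫_0^π cos²(nx) dx = π/2; for n ≠ n', ∫_0^π sin(nx)sin(n'x) dx = ∫_0^π cos(nx)cos(n'x) dx = 0; and by product-to-sum, ∫_0^π sin(nx)cos(n'x) dx = ½∫_0^π [sin((n+n')x) + sin((n−n')x)] dx, which is 0 when n+n' is even and 2n/(n²−n'²) when n+n' is odd (it need not vanish on (0, π)).
  u² squared terms: (-5)²·∫sin(4x)² dx = 25·π/2 = 25*π/2;  (5)²·∫cos(2x)² dx = 25·π/2 = 25*π/2.
  u² cross terms: 2·(-5)·(5)·∫sin(4x)·cos(2x) dx = -50·(0) = 0.
  So ∫_0^π u² dx = 25*π/2 + 25*π/2 + 0 = 25*π.
  (u')² squared terms: (-20)²·∫cos(4x)² dx = 400·π/2 = 200*π;  (-10)²·∫sin(2x)² dx = 100·π/2 = 50*π.
  (u')² cross terms: 2·(-20)·(-10)·∫cos(4x)·sin(2x) dx = 400·(0) = 0.
  So ∫_0^π (u')² dx = 200*π + 50*π + 0 = 250*π.
||u||_{H^1}^2 = (25*π) + (250*π) = 275*π.


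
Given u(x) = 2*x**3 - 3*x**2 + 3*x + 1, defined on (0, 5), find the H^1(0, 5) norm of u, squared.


||u||_{H^1}^2 = 537325/14

The H^1 norm (squared) on an interval (0, L) is
  ||u||_{H^1}^2 = ∫_0^L u(x)^2 dx + ∫_0^L u'(x)^2 dx.
Compute u'(x) = 6*x**2 - 6*x + 3.
Then u(x)^2 = 4*x**6 - 12*x**5 + 21*x**4 - 14*x**3 + 3*x**2 + 6*x + 1 and u'(x)^2 = 36*x**4 - 72*x**3 + 72*x**2 - 36*x + 9.
Integrate each monomial from 0 to 5 using ∫_0^5 c·x^n dx = c·5^(n+1)/(n+1):
  ∫_0^5 u(x)^2 dx = ∫_0^5 (4*x^6 - 12*x^5 + 21*x^4 - 14*x^3 + 3*x^2 + 6*x + 1) dx. Term by term:
    ∫_0^5 4*x^6 dx = 312500/7;  ∫_0^5 -12*x^5 dx = -31250;  ∫_0^5 21*x^4 dx = 13125;
    ∫_0^5 -14*x^3 dx = -4375/2;  ∫_0^5 3*x^2 dx = 125;  ∫_0^5 6*x dx = 75;
    ∫_0^5 1 dx = 5.
  Sum: 312500/7 − 31250 + 13125 − 4375/2 + 125 + 75 + 5 = 343495/14.
  ∫_0^5 u'(x)^2 dx = ∫_0^5 (36*x^4 - 72*x^3 + 72*x^2 - 36*x + 9) dx. Term by term:
    ∫_0^5 36*x^4 dx = 22500;  ∫_0^5 -72*x^3 dx = -11250;  ∫_0^5 72*x^2 dx = 3000;
    ∫_0^5 -36*x dx = -450;  ∫_0^5 9 dx = 45.
  Sum: 22500 − 11250 + 3000 − 450 + 45 = 13845.
Adding: ||u||_{H^1}^2 = 343495/14 + 13845 = 537325/14.


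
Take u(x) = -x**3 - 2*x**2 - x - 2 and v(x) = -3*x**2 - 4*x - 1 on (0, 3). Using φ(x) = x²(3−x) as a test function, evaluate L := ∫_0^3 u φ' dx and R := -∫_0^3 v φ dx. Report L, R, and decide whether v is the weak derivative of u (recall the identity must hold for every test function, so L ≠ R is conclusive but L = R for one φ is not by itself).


LHS = 513/4, RHS = 513/4. Yes, v = u' weakly.

u(x) = -x**3 - 2*x**2 - x - 2, classical derivative u'(x) = -3*x**2 - 4*x - 1.
φ(x) = x²(3−x), so φ'(x) = 3*x*(2 - x).
Note φ(0) = φ(3) = 0, so the boundary term u·φ vanishes.
LHS = ∫_0^3 u(x) φ'(x) dx = ∫_0^3 (3*x^5 - 9*x^3 - 12*x) dx. Term by term:
  ∫_0^3 3*x^5 dx = 729/2;  ∫_0^3 -9*x^3 dx = -729/4;  ∫_0^3 -12*x dx = -54.
Sum: 729/2 − 729/4 − 54 = 513/4.
So LHS = 513/4.
∫_0^3 v(x) φ(x) dx = ∫_0^3 (3*x^5 - 5*x^4 - 11*x^3 - 3*x^2) dx. Term by term:
  ∫_0^3 3*x^5 dx = 729/2;  ∫_0^3 -5*x^4 dx = -243;  ∫_0^3 -11*x^3 dx = -891/4;
  ∫_0^3 -3*x^2 dx = -27.
Sum: 729/2 − 243 − 891/4 − 27 = -513/4.
So RHS = -∫_0^3 v(x) φ(x) dx = 513/4.
LHS = RHS, so the identity holds for this test φ.
Moreover u is smooth here and v(x) = u'(x) = -3*x**2 - 4*x - 1 pointwise, so the identity holds for every test function. Hence v is the weak derivative of u.


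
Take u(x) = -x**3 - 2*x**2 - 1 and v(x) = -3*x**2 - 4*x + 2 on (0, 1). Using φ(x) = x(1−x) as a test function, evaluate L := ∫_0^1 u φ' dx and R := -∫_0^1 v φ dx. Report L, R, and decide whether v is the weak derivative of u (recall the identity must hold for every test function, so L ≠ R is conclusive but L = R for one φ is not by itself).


LHS = 29/60, RHS = 3/20. No, v is not the weak derivative of u.

u(x) = -x**3 - 2*x**2 - 1, classical derivative u'(x) = -3*x**2 - 4*x.
φ(x) = x(1−x), so φ'(x) = 1 - 2*x.
Note φ(0) = φ(1) = 0, so the boundary term u·φ vanishes.
LHS = ∫_0^1 u(x) φ'(x) dx = ∫_0^1 (2*x^4 + 3*x^3 - 2*x^2 + 2*x - 1) dx. Term by term:
  ∫_0^1 2*x^4 dx = 2/5;  ∫_0^1 3*x^3 dx = 3/4;  ∫_0^1 -2*x^2 dx = -2/3;
  ∫_0^1 2*x dx = 1;  ∫_0^1 -1 dx = -1.
Sum: 2/5 + 3/4 − 2/3 + 1 − 1 = 29/60.
So LHS = 29/60.
∫_0^1 v(x) φ(x) dx = ∫_0^1 (3*x^4 + x^3 - 6*x^2 + 2*x) dx. Term by term:
  ∫_0^1 3*x^4 dx = 3/5;  ∫_0^1 x^3 dx = 1/4;  ∫_0^1 -6*x^2 dx = -2;
  ∫_0^1 2*x dx = 1.
Sum: 3/5 + 1/4 − 2 + 1 = -3/20.
So RHS = -∫_0^1 v(x) φ(x) dx = 3/20.
LHS − RHS = 1/3 ≠ 0, so the identity fails.
(For a valid weak derivative the identity must hold for EVERY test function, in particular this one. The failure shows v is NOT the weak derivative of u.)
Correct weak derivative would be u'(x) = -3*x**2 - 4*x.


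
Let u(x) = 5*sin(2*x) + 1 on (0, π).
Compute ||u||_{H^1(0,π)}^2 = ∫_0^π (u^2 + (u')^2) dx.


||u||_{H^1(0,π)}^2 = 127*π/2

u'(x) = 10*cos(2*x).
Expand u² and (u')² and integrate term by term on (0, π), using: for integers n ≥ 1, ∫_0^π sin²(nx) dx = ∫_0^π cos²(nx) dx = π/2; for n ≠ n', ∫_0^π sin(nx)sin(n'x) dx = ∫_0^π cos(nx)cos(n'x) dx = 0; and by product-to-sum, ∫_0^π sin(nx)cos(n'x) dx = ½∫_0^π [sin((n+n')x) + sin((n−n')x)] dx, which is 0 when n+n' is even and 2n/(n²−n'²) when n+n' is odd (it need not vanish on (0, π)). For the constant mode: ∫_0^π 1 dx = π, ∫_0^π cos(nx) dx = 0, ∫_0^π sin(nx) dx = (1−(−1)^n)/n.
  u² squared terms: (1)²·∫1 dx = 1·π = π;  (5)²·∫sin(2x)² dx = 25·π/2 = 25*π/2.
  u² cross terms: 2·(1)·(5)·∫1·sin(2x) dx = 10·(0) = 0.
  So ∫_0^π u² dx = π + 25*π/2 + 0 = 27*π/2.
  (u')² squared terms: (10)²·∫cos(2x)² dx = 100·π/2 = 50*π.
  So ∫_0^π (u')² dx = 50*π.
||u||_{H^1}^2 = (27*π/2) + (50*π) = 127*π/2.


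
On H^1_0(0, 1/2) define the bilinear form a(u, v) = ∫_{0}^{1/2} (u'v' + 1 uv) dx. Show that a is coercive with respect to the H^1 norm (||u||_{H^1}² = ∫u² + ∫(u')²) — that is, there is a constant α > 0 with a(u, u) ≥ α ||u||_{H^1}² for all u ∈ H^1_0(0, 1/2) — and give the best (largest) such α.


α = 1

Coercivity of a(·,·) on H^1_0(0, 1/2) means a(u, u) ≥ α ||u||_{H^1}² for every u ∈ H^1_0.
The interval has length L = 1/2, and Poincaré/coercivity depend only on L. Here a(u, u) = ∫(u')² + (1)·∫u².
Here c = 1 ≥ 1, so a(u,u) = ∫(u')² + c∫u² ≥ ∫(u')² + ∫u² = ||u||_{H^1}², i.e. α = 1 works. No larger α is possible: a(u,u) ≥ α||u||_{H^1}² means (1−α)∫(u')² ≥ (α−c)∫u², and for the modes u_n = sin(nπ(x−x₀)/L) (x₀ the left endpoint) one has ∫u_n²/∫(u_n')² = (L/(nπ))² → 0, so a(u_n,u_n)/||u_n||_{H^1}² → 1. Hence the optimal constant is α = 1.
Therefore α = 1.


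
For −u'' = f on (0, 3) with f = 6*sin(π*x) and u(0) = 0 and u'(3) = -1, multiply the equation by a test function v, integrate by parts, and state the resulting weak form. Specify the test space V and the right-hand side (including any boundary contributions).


V = {v ∈ H^1(0, 3) : v(0) = 0} (test functions vanish at x = 0 where u is specified); weak form: ∫_0^3 u'v' dx = ∫_0^3 (6*sin(π*x)) v dx − v(3) for all v ∈ V.

Multiply both sides by a test function v and integrate from 0 to 3:
  ∫_0^3 −u''(x) v(x) dx = ∫_0^3 f(x) v(x) dx.
Integrate the LHS by parts once:
  ∫_0^3 −u'' v dx = −[u'(x) v(x)]_0^3 + ∫_0^3 u'(x) v'(x) dx.
Thus ∫_0^3 u'(x) v'(x) dx = ∫_0^3 f(x) v(x) dx + [u'(x) v(x)]_0^3.
Choose V so that boundary terms are either known or forced to vanish.
Mixed BC: u(0) = 0 (Dirichlet) and u'(3) = -1 (Neumann). Define V = {v ∈ H^1(0, 3) : v(0) = 0}. Then [u' v]_0^3 = u'(3)·v(3) − u'(0)·0 = − v(3).
Weak formulation: find u (satisfying any essential BC) such that ∫_0^3 u'(x) v'(x) dx = ∫_0^3 f v dx − v(3) for all v ∈ V (Dirichlet at 0 absorbed into V; Neumann datum at x = 3 contributes the boundary term).
Substituting f(x) = 6*sin(π*x), the right-hand side is ∫_0^3 (6*sin(π*x)) v dx − v(3).


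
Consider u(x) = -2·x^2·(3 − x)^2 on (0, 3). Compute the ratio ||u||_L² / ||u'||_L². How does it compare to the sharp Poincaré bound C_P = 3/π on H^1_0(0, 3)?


||u||_L² / ||u'||_L² = sqrt(3)/2 < C_P = 3/π.

u(x) = -2·x^2·(3 − x)^2, so u'(x) = 4*x*(x*(3 - x) - (x - 3)^2).
u(x) = -2·x^2·(3 − x)^2 vanishes at x = 0 and x = 3, so u ∈ H^1_0(0, 3). Differentiate via the product rule and integrate the resulting polynomials term by term.
  ∫_0^3 u² dx = ∫_0^3 (4*x^8 - 48*x^7 + 216*x^6 - 432*x^5 + 324*x^4) dx. Term by term:
    ∫_0^3 4*x^8 dx = 8748;  ∫_0^3 -48*x^7 dx = -39366;  ∫_0^3 216*x^6 dx = 472392/7;
    ∫_0^3 -432*x^5 dx = -52488;  ∫_0^3 324*x^4 dx = 78732/5.
  Sum: 8748 − 39366 + 472392/7 − 52488 + 78732/5 = 4374/35.
  ∫_0^3 (u')² dx = ∫_0^3 (64*x^6 - 576*x^5 + 1872*x^4 - 2592*x^3 + 1296*x^2) dx. Term by term:
    ∫_0^3 64*x^6 dx = 139968/7;  ∫_0^3 -576*x^5 dx = -69984;  ∫_0^3 1872*x^4 dx = 454896/5;
    ∫_0^3 -2592*x^3 dx = -52488;  ∫_0^3 1296*x^2 dx = 11664.
  Sum: 139968/7 − 69984 + 454896/5 − 52488 + 11664 = 5832/35.
∫_0^3 u² dx = 4374/35, so ||u||_L² = 27*sqrt(210)/35.
∫_0^3 (u')² dx = 5832/35, so ||u'||_L² = 54*sqrt(70)/35.
Ratio ||u||_L² / ||u'||_L² = sqrt(3)/2.
Sharp Poincaré constant on H^1_0(0, 3) is C_P = L/π = 3/π, achieved by sin(π/3·x).
A polynomial bump cannot attain the sharp Poincaré constant (only the first sine eigenfunction does), so the ratio is strictly less than C_P, consistent with ||u||_L² ≤ C_P ||u'||_L².


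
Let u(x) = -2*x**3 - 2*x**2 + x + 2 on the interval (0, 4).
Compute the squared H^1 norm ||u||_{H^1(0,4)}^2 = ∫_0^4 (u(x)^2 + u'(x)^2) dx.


||u||_{H^1}^2 = 2564564/105

The H^1 norm (squared) on an interval (0, L) is
  ||u||_{H^1}^2 = ∫_0^L u(x)^2 dx + ∫_0^L u'(x)^2 dx.
Compute u'(x) = -6*x**2 - 4*x + 1.
Then u(x)^2 = 4*x**6 + 8*x**5 - 12*x**3 - 7*x**2 + 4*x + 4 and u'(x)^2 = 36*x**4 + 48*x**3 + 4*x**2 - 8*x + 1.
Integrate each monomial from 0 to 4 using ∫_0^4 c·x^n dx = c·4^(n+1)/(n+1):
  ∫_0^4 u(x)^2 dx = ∫_0^4 (4*x^6 + 8*x^5 - 12*x^3 - 7*x^2 + 4*x + 4) dx. Term by term:
    ∫_0^4 4*x^6 dx = 65536/7;  ∫_0^4 8*x^5 dx = 16384/3;  ∫_0^4 -12*x^3 dx = -768;
    ∫_0^4 -7*x^2 dx = -448/3;  ∫_0^4 4*x dx = 32;  ∫_0^4 4 dx = 16.
  Sum: 65536/7 + 16384/3 − 768 − 448/3 + 32 + 16 = 97680/7.
  ∫_0^4 u'(x)^2 dx = ∫_0^4 (36*x^4 + 48*x^3 + 4*x^2 - 8*x + 1) dx. Term by term:
    ∫_0^4 36*x^4 dx = 36864/5;  ∫_0^4 48*x^3 dx = 3072;  ∫_0^4 4*x^2 dx = 256/3;
    ∫_0^4 -8*x dx = -64;  ∫_0^4 1 dx = 4.
  Sum: 36864/5 + 3072 + 256/3 − 64 + 4 = 157052/15.
Adding: ||u||_{H^1}^2 = 97680/7 + 157052/15 = 2564564/105.


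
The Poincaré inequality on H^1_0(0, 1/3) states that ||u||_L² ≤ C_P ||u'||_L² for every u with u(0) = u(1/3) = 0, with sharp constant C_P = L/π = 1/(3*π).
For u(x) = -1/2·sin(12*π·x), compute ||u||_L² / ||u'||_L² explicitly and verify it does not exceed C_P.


||u||_L² / ||u'||_L² = 1/(12*π) < C_P = 1/(3*π).

u(x) = -1/2·sin(12*π·x), so u'(x) = -6*π*cos(12*π*x).
Writing u(x) = A·sin(kπx/L) with A = -1/2 and k = 4, use ∫_0^L sin²(kπx/L) dx = L/2 and ∫_0^L cos²(kπx/L) dx = L/2.
u² = 1/4·sin²(12*π·x) and (u')² = 36*π^2·cos²(12*π·x), and each of sin², cos² integrates to L/2 = 1/6 over (0, 1/3).
∫_0^1/3 u² dx = 1/24, so ||u||_L² = sqrt(6)/12.
∫_0^1/3 (u')² dx = 6*π^2, so ||u'||_L² = sqrt(6)*π.
Ratio ||u||_L² / ||u'||_L² = 1/(12*π).
Sharp Poincaré constant on H^1_0(0, 1/3) is C_P = L/π = 1/(3*π), achieved by sin(3*π·x).
This is the k = 4 harmonic; the ratio L/(kπ) is strictly less than C_P = L/π, consistent with the sharp inequality ||u||_L² ≤ C_P ||u'||_L².


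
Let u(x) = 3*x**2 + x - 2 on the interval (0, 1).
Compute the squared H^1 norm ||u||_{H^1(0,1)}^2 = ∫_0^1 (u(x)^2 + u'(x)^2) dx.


||u||_{H^1}^2 = 619/30

The H^1 norm (squared) on an interval (0, L) is
  ||u||_{H^1}^2 = ∫_0^L u(x)^2 dx + ∫_0^L u'(x)^2 dx.
Compute u'(x) = 6*x + 1.
Then u(x)^2 = 9*x**4 + 6*x**3 - 11*x**2 - 4*x + 4 and u'(x)^2 = 36*x**2 + 12*x + 1.
Integrate each monomial from 0 to 1 using ∫_0^1 c·x^n dx = c·1^(n+1)/(n+1):
  ∫_0^1 u(x)^2 dx = ∫_0^1 (9*x^4 + 6*x^3 - 11*x^2 - 4*x + 4) dx. Term by term:
    ∫_0^1 9*x^4 dx = 9/5;  ∫_0^1 6*x^3 dx = 3/2;  ∫_0^1 -11*x^2 dx = -11/3;
    ∫_0^1 -4*x dx = -2;  ∫_0^1 4 dx = 4.
  Sum: 9/5 + 3/2 − 11/3 − 2 + 4 = 49/30.
  ∫_0^1 u'(x)^2 dx = ∫_0^1 (36*x^2 + 12*x + 1) dx. Term by term:
    ∫_0^1 36*x^2 dx = 12;  ∫_0^1 12*x dx = 6;  ∫_0^1 1 dx = 1.
  Sum: 12 + 6 + 1 = 19.
Adding: ||u||_{H^1}^2 = 49/30 + 19 = 619/30.


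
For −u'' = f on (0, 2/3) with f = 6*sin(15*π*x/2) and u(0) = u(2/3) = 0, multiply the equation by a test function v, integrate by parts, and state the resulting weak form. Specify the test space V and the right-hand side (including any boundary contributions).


V = H^1_0(0, 2/3) (so v(0) = v(2/3) = 0); weak form: ∫_0^2/3 u'v' dx = ∫_0^2/3 (6*sin(15*π*x/2)) v dx for all v ∈ V.

Multiply both sides by a test function v and integrate from 0 to 2/3:
  ∫_0^2/3 −u''(x) v(x) dx = ∫_0^2/3 f(x) v(x) dx.
Integrate the LHS by parts once:
  ∫_0^2/3 −u'' v dx = −[u'(x) v(x)]_0^2/3 + ∫_0^2/3 u'(x) v'(x) dx.
Thus ∫_0^2/3 u'(x) v'(x) dx = ∫_0^2/3 f(x) v(x) dx + [u'(x) v(x)]_0^2/3.
Choose V so that boundary terms are either known or forced to vanish.
u is Dirichlet: u(0) = u(2/3) = 0. Let V = H^1_0(0, 2/3); then v(0) = v(2/3) = 0, and [u' v]_0^2/3 = 0.
Weak formulation: find u (satisfying any essential BC) such that ∫_0^2/3 u'(x) v'(x) dx = ∫_0^2/3 f v dx for all v ∈ V.
Substituting f(x) = 6*sin(15*π*x/2), the right-hand side is ∫_0^2/3 (6*sin(15*π*x/2)) v dx.


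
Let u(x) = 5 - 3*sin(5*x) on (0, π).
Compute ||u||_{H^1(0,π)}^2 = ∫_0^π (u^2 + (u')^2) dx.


||u||_{H^1(0,π)}^2 = -12 + 142*π

u'(x) = -15*cos(5*x).
Expand u² and (u')² and integrate term by term on (0, π), using: for integers n ≥ 1, ∫_0^π sin²(nx) dx = ∫_0^π cos²(nx) dx = π/2; for n ≠ n', ∫_0^π sin(nx)sin(n'x) dx = ∫_0^π cos(nx)cos(n'x) dx = 0; and by product-to-sum, ∫_0^π sin(nx)cos(n'x) dx = ½∫_0^π [sin((n+n')x) + sin((n−n')x)] dx, which is 0 when n+n' is even and 2n/(n²−n'²) when n+n' is odd (it need not vanish on (0, π)). For the constant mode: ∫_0^π 1 dx = π, ∫_0^π cos(nx) dx = 0, ∫_0^π sin(nx) dx = (1−(−1)^n)/n.
  u² squared terms: (5)²·∫1 dx = 25·π = 25*π;  (-3)²·∫sin(5x)² dx = 9·π/2 = 9*π/2.
  u² cross terms: 2·(5)·(-3)·∫1·sin(5x) dx = -30·(2/5) = -12.
  So ∫_0^π u² dx = 25*π + 9*π/2 − 12 = -12 + 59*π/2.
  (u')² squared terms: (-15)²·∫cos(5x)² dx = 225·π/2 = 225*π/2.
  So ∫_0^π (u')² dx = 225*π/2.
||u||_{H^1}^2 = (-12 + 59*π/2) + (225*π/2) = -12 + 142*π.


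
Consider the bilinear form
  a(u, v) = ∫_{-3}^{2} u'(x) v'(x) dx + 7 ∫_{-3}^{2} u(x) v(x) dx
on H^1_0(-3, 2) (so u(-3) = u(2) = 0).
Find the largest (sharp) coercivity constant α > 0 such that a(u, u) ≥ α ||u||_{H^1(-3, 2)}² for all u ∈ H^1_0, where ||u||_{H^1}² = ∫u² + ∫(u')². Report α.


α = 1

Coercivity of a(·,·) on H^1_0(-3, 2) means a(u, u) ≥ α ||u||_{H^1}² for every u ∈ H^1_0.
The interval has length L = 5, and Poincaré/coercivity depend only on L. Here a(u, u) = ∫(u')² + (7)·∫u².
Here c = 7 ≥ 1, so a(u,u) = ∫(u')² + c∫u² ≥ ∫(u')² + ∫u² = ||u||_{H^1}², i.e. α = 1 works. No larger α is possible: a(u,u) ≥ α||u||_{H^1}² means (1−α)∫(u')² ≥ (α−c)∫u², and for the modes u_n = sin(nπ(x−x₀)/L) (x₀ the left endpoint) one has ∫u_n²/∫(u_n')² = (L/(nπ))² → 0, so a(u_n,u_n)/||u_n||_{H^1}² → 1. Hence the optimal constant is α = 1.
Therefore α = 1.


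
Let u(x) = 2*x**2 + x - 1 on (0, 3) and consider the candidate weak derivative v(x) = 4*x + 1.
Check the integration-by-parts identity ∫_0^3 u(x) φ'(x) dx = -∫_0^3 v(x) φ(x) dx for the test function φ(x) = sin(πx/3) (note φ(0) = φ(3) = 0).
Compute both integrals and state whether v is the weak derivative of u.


LHS = -42/π, RHS = -42/π. Yes, v = u' weakly.

u(x) = 2*x**2 + x - 1, classical derivative u'(x) = 4*x + 1.
φ(x) = sin(πx/3), so φ'(x) = π*cos(π*x/3)/3.
Note φ(0) = φ(3) = 0, so the boundary term u·φ vanishes.
LHS = ∫_0^3 u(x) φ'(x) dx = ∫_0^3 (2*π*x^2*cos(π*x/3)/3 + π*x*cos(π*x/3)/3 - π*cos(π*x/3)/3) dx. Term by term:
  ∫_0^3 -π*cos(π*x/3)/3 dx = 0;  ∫_0^3 π*x*cos(π*x/3)/3 dx = -6/π;  ∫_0^3 2*π*x^2*cos(π*x/3)/3 dx = -36/π.
Sum: 0 − 6/π − 36/π = -42/π.
So LHS = -42/π.
∫_0^3 v(x) φ(x) dx = ∫_0^3 (4*x*sin(π*x/3) + sin(π*x/3)) dx. Term by term:
  ∫_0^3 4*x*sin(π*x/3) dx = 36/π;  ∫_0^3 sin(π*x/3) dx = 6/π.
Sum: 36/π + 6/π = 42/π.
So RHS = -∫_0^3 v(x) φ(x) dx = -42/π.
LHS = RHS, so the identity holds for this test φ.
Moreover u is smooth here and v(x) = u'(x) = 4*x + 1 pointwise, so the identity holds for every test function. Hence v is the weak derivative of u.


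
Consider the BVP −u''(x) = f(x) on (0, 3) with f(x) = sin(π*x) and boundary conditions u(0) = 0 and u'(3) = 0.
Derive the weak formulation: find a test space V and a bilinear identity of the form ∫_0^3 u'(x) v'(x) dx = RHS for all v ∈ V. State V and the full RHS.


V = {v ∈ H^1(0, 3) : v(0) = 0} (test functions vanish at x = 0 where u is specified); weak form: ∫_0^3 u'v' dx = ∫_0^3 (sin(π*x)) v dx for all v ∈ V.

Multiply both sides by a test function v and integrate from 0 to 3:
  ∫_0^3 −u''(x) v(x) dx = ∫_0^3 f(x) v(x) dx.
Integrate the LHS by parts once:
  ∫_0^3 −u'' v dx = −[u'(x) v(x)]_0^3 + ∫_0^3 u'(x) v'(x) dx.
Thus ∫_0^3 u'(x) v'(x) dx = ∫_0^3 f(x) v(x) dx + [u'(x) v(x)]_0^3.
Choose V so that boundary terms are either known or forced to vanish.
Mixed BC: u(0) = 0 (Dirichlet) and u'(3) = 0 (Neumann). Define V = {v ∈ H^1(0, 3) : v(0) = 0}. Then [u' v]_0^3 = u'(3)·v(3) − u'(0)·0 = 0.
Weak formulation: find u (satisfying any essential BC) such that ∫_0^3 u'(x) v'(x) dx = ∫_0^3 f v dx for all v ∈ V (Dirichlet at 0 absorbed into V; the Neumann datum at x = 3 is zero, so no boundary term remains).
Substituting f(x) = sin(π*x), the right-hand side is ∫_0^3 (sin(π*x)) v dx.


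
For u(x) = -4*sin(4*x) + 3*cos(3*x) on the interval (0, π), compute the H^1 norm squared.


||u||_{H^1(0,π)}^2 = -1920/7 + 181*π

u'(x) = -9*sin(3*x) - 16*cos(4*x).
Expand u² and (u')² and integrate term by term on (0, π), using: for integers n ≥ 1, ∫_0^π sin²(nx) dx = ∫_0^π cos²(nx) dx = π/2; for n ≠ n', ∫_0^π sin(nx)sin(n'x) dx = ∫_0^π cos(nx)cos(n'x) dx = 0; and by product-to-sum, ∫_0^π sin(nx)cos(n'x) dx = ½∫_0^π [sin((n+n')x) + sin((n−n')x)] dx, which is 0 when n+n' is even and 2n/(n²−n'²) when n+n' is odd (it need not vanish on (0, π)).
  u² squared terms: (-4)²·∫sin(4x)² dx = 16·π/2 = 8*π;  (3)²·∫cos(3x)² dx = 9·π/2 = 9*π/2.
  u² cross terms: 2·(-4)·(3)·∫sin(4x)·cos(3x) dx = -24·(8/7) = -192/7.
  So ∫_0^π u² dx = 8*π + 9*π/2 − 192/7 = -192/7 + 25*π/2.
  (u')² squared terms: (-16)²·∫cos(4x)² dx = 256·π/2 = 128*π;  (-9)²·∫sin(3x)² dx = 81·π/2 = 81*π/2.
  (u')² cross terms: 2·(-16)·(-9)·∫cos(4x)·sin(3x) dx = 288·(-6/7) = -1728/7.
  So ∫_0^π (u')² dx = 128*π + 81*π/2 − 1728/7 = -1728/7 + 337*π/2.
||u||_{H^1}^2 = (-192/7 + 25*π/2) + (-1728/7 + 337*π/2) = -1920/7 + 181*π.


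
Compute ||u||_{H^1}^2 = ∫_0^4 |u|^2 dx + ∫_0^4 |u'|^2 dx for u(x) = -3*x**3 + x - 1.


||u||_{H^1}^2 = 765208/21

The H^1 norm (squared) on an interval (0, L) is
  ||u||_{H^1}^2 = ∫_0^L u(x)^2 dx + ∫_0^L u'(x)^2 dx.
Compute u'(x) = 1 - 9*x**2.
Then u(x)^2 = 9*x**6 - 6*x**4 + 6*x**3 + x**2 - 2*x + 1 and u'(x)^2 = 81*x**4 - 18*x**2 + 1.
Integrate each monomial from 0 to 4 using ∫_0^4 c·x^n dx = c·4^(n+1)/(n+1):
  ∫_0^4 u(x)^2 dx = ∫_0^4 (9*x^6 - 6*x^4 + 6*x^3 + x^2 - 2*x + 1) dx. Term by term:
    ∫_0^4 9*x^6 dx = 147456/7;  ∫_0^4 -6*x^4 dx = -6144/5;  ∫_0^4 6*x^3 dx = 384;
    ∫_0^4 x^2 dx = 64/3;  ∫_0^4 -2*x dx = -16;  ∫_0^4 1 dx = 4.
  Sum: 147456/7 − 6144/5 + 384 + 64/3 − 16 + 4 = 2124116/105.
  ∫_0^4 u'(x)^2 dx = ∫_0^4 (81*x^4 - 18*x^2 + 1) dx. Term by term:
    ∫_0^4 81*x^4 dx = 82944/5;  ∫_0^4 -18*x^2 dx = -384;  ∫_0^4 1 dx = 4.
  Sum: 82944/5 − 384 + 4 = 81044/5.
Adding: ||u||_{H^1}^2 = 2124116/105 + 81044/5 = 765208/21.


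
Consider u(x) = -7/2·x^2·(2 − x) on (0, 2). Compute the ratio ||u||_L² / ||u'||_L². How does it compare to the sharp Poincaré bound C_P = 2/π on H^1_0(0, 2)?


||u||_L² / ||u'||_L² = sqrt(14)/7 < C_P = 2/π.

u(x) = -7/2·x^2·(2 − x), so u'(x) = 7*x*(3*x - 4)/2.
u(x) = -7/2·x^2·(2 − x) vanishes at x = 0 and x = 2, so u ∈ H^1_0(0, 2). Differentiate via the product rule and integrate the resulting polynomials term by term.
  ∫_0^2 u² dx = ∫_0^2 (49*x^6/4 - 49*x^5 + 49*x^4) dx. Term by term:
    ∫_0^2 49*x^6/4 dx = 224;  ∫_0^2 -49*x^5 dx = -1568/3;  ∫_0^2 49*x^4 dx = 1568/5.
  Sum: 224 − 1568/3 + 1568/5 = 224/15.
  ∫_0^2 (u')² dx = ∫_0^2 (441*x^4/4 - 294*x^3 + 196*x^2) dx. Term by term:
    ∫_0^2 441*x^4/4 dx = 3528/5;  ∫_0^2 -294*x^3 dx = -1176;  ∫_0^2 196*x^2 dx = 1568/3.
  Sum: 3528/5 − 1176 + 1568/3 = 784/15.
∫_0^2 u² dx = 224/15, so ||u||_L² = 4*sqrt(210)/15.
∫_0^2 (u')² dx = 784/15, so ||u'||_L² = 28*sqrt(15)/15.
Ratio ||u||_L² / ||u'||_L² = sqrt(14)/7.
Sharp Poincaré constant on H^1_0(0, 2) is C_P = L/π = 2/π, achieved by sin(π/2·x).
A polynomial bump cannot attain the sharp Poincaré constant (only the first sine eigenfunction does), so the ratio is strictly less than C_P, consistent with ||u||_L² ≤ C_P ||u'||_L².
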